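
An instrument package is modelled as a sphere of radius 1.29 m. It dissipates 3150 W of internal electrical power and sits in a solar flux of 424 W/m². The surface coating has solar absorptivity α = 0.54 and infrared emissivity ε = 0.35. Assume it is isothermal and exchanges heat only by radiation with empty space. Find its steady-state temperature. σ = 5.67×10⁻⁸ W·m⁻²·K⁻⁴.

T ≈ 320 K

At steady state, absorbed solar power + internal power = radiated power.
Absorbed: α·S·A_cross = 0.54·424·5.228 = 1197 W (cross-section πr²).
Total input = 1197 + 3150 = 4347 W.
Radiated: εσ·A_surf·T⁴ with A_surf = 4πr² = 20.91 m².
T⁴ = 4347/(0.35·5.67×10⁻⁸·20.91) = 1.047×10¹⁰ K⁴.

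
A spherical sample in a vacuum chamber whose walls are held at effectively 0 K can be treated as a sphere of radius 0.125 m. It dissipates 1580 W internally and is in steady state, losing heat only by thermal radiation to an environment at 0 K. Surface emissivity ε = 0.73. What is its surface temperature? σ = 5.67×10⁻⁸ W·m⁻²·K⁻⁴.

T ≈ 664 K

Steady state: internal power = radiated power, P = εσA T⁴.
Radiating area A = 4πr² = 0.1963 m².
T⁴ = P/(εσA) = 1580/(0.73·5.67×10⁻⁸·0.1963) = 1.944×10¹¹ K⁴.
T = (1.944×10¹¹)^(1/4).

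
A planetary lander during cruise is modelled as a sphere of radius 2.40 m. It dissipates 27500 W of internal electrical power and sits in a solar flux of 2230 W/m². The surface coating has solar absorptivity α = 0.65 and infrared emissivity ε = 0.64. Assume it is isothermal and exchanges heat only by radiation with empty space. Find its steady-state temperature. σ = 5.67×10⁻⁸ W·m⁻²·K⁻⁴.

At steady state, absorbed solar power + internal power = radiated power.
Absorbed: α·S·A_cross = 0.65·2230·18.10 = 26230 W (cross-section πr²).
Total input = 26230 + 27500 = 53730 W.
Radiated: εσ·A_surf·T⁴ with A_surf = 4πr² = 72.38 m².
T⁴ = 53730/(0.64·5.67×10⁻⁸·72.38) = 2.046×10¹⁰ K⁴.

T ≈ 378 K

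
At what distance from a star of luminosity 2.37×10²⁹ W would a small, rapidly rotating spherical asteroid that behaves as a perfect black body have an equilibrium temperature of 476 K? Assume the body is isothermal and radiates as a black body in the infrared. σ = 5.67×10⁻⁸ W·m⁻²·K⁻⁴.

For an isothermal black-emitting sphere, (1−a)S·πr² = σ·4πr²·T⁴ ⇒ S = 4σT⁴/(1−a).
S = 4·5.67×10⁻⁸·(476)⁴/1.00 = 11640 W/m².
Flux falls as S = L/(4πd²), so d = √(L/(4πS)) = √(2.37×10²⁹/(4π·11640)).

d ≈ 1.27×10¹² m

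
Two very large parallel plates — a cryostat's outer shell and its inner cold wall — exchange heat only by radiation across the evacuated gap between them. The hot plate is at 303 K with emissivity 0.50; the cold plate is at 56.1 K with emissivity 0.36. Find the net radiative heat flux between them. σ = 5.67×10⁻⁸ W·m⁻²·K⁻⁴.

q ≈ 126 W/m²

For two infinite grey parallel plates, q = σ(T₁⁴ − T₂⁴)/(1/ε₁ + 1/ε₂ − 1).
T₁⁴ − T₂⁴ = 8.429×10⁹ − 9.905×10⁶ = 8.419×10⁹ K⁴.
1/ε₁ + 1/ε₂ − 1 = 2.000 + 2.778 − 1 = 3.778.
q = 5.67×10⁻⁸ × 8.419×10⁹ / 3.778.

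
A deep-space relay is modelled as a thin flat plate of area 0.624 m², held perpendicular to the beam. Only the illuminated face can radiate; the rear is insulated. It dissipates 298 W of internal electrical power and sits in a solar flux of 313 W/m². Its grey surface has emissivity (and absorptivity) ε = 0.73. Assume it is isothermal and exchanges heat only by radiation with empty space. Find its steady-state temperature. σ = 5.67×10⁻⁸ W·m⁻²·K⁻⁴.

At steady state, absorbed solar power + internal power = radiated power.
Absorbed: α·S·A_cross = 0.73·313·0.6240 = 142.6 W (cross-section A).
Total input = 142.6 + 298 = 440.6 W.
Radiated: εσ·A_surf·T⁴ with A_surf = A = 0.6240 m².
T⁴ = 440.6/(0.73·5.67×10⁻⁸·0.6240) = 1.706×10¹⁰ K⁴.

T ≈ 361 K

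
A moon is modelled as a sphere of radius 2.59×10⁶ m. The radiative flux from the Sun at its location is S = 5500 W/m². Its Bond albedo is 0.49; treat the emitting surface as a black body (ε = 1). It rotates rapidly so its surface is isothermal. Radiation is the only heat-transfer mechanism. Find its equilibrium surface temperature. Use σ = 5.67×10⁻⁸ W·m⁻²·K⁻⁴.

T ≈ 333 K

At equilibrium, absorbed power = emitted power.
Absorbing cross-section = πr² = 2.107×10¹³ m²; emitting surface = 4πr² = 8.430×10¹³ m² (ratio 4).
(1−a)S·A_cross = εσ·A_surf·T⁴  ⇒  T⁴ = (1−a)S/(4σ).
T⁴ = 0.510·5500/(4·5.67×10⁻⁸) = 1.237×10¹⁰ K⁴.
T = (1.237×10¹⁰)^(1/4).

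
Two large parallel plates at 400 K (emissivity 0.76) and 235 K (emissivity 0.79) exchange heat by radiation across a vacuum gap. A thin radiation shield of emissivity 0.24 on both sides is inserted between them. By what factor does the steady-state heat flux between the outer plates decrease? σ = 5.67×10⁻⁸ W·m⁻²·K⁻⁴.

factor ≈ 5.64

Without shield: q₀ = σΔ(T⁴)/(1/ε₁+1/ε₂−1) with denominator 1.582.
With shield the two gaps are in series; the resistances add: (1/ε₁+1/ε_s−1)+(1/ε_s+1/ε₂−1) = 4.482+4.432 = 8.915.
Heat-flux ratio q₀/q = 8.915/1.582.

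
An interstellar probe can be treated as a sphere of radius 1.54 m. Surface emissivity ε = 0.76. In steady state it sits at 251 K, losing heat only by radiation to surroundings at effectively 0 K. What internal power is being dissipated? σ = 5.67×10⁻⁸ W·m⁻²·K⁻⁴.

P ≈ 5100 W

Steady state: P = εσA T⁴.
A = 4πr² = 29.80 m²; T⁴ = (251)⁴ = 3.969×10⁹ K⁴.
P = 0.76 × 5.67×10⁻⁸ × 29.80 × 3.969×10⁹.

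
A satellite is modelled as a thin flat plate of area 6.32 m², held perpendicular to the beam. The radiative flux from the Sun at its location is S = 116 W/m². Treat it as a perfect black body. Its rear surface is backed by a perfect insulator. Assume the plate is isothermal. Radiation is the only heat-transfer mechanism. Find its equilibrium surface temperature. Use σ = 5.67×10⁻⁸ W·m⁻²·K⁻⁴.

T ≈ 213 K

At equilibrium, absorbed power = emitted power.
Absorbing cross-section = A = 6.320 m²; emitting surface = A = 6.320 m² (ratio 1).
S·A_cross = εσ·A_surf·T⁴  ⇒  T⁴ = S/(1σ).
T⁴ = 1.00·116/(1·5.67×10⁻⁸) = 2.046×10⁹ K⁴.
T = (2.046×10⁹)^(1/4).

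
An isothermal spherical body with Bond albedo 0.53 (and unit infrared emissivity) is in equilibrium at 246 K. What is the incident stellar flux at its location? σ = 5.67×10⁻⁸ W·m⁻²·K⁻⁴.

(1−a)S·πr² = σ·4πr²·T⁴ ⇒ S = 4σT⁴/(1−a).
S = 4·5.67×10⁻⁸·3.662×10⁹/0.470.

S ≈ 1770 W/m²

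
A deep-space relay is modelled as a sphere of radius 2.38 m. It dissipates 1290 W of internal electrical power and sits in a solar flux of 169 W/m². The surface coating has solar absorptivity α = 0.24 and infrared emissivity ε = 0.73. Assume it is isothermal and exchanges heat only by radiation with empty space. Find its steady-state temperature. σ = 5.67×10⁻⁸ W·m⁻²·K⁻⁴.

T ≈ 162 K

At steady state, absorbed solar power + internal power = radiated power.
Absorbed: α·S·A_cross = 0.24·169·17.80 = 721.8 W (cross-section πr²).
Total input = 721.8 + 1290 = 2012 W.
Radiated: εσ·A_surf·T⁴ with A_surf = 4πr² = 71.18 m².
T⁴ = 2012/(0.73·5.67×10⁻⁸·71.18) = 6.828×10⁸ K⁴.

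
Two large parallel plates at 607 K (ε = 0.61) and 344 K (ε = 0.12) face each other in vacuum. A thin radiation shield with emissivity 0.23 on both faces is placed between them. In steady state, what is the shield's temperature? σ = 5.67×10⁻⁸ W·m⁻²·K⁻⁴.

In steady state the net flux on the hot side equals that on the cold side.
σ(T₁⁴−T_s⁴)/D₁ = σ(T_s⁴−T₂⁴)/D₂, with D₁ = 1/ε₁+1/ε_s−1 = 4.987, D₂ = 1/ε_s+1/ε₂−1 = 11.68.
Solve for T_s⁴: T_s⁴ = (D₂·T₁⁴ + D₁·T₂⁴)/(D₁+D₂) = 9.933×10¹⁰ K⁴.

T_s ≈ 561 K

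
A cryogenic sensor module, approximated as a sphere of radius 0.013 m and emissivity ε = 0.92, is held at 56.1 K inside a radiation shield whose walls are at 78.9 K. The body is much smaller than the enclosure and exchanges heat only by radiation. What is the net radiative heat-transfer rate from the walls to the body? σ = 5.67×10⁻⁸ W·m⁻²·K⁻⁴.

For a small grey body in a large enclosure: P_net = εσA(T_body⁴ − T_wall⁴).
A = 4πr² = 0.002124 m²; T_body⁴ − T_wall⁴ = 9.905×10⁶ − 3.875×10⁷ = -2.885×10⁷ K⁴.
|P_net| = 0.92·5.67×10⁻⁸·0.002124·2.885×10⁷.

P_net ≈ 0.00320 W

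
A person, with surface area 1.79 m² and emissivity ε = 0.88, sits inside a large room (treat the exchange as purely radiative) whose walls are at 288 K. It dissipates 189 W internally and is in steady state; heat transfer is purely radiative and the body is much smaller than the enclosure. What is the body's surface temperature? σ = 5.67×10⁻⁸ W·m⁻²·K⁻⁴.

T ≈ 308 K

For a small grey body in a large enclosure, net radiated power = εσA(T⁴ − T_w⁴).
Steady state: P = εσA(T⁴ − T_w⁴) with A = 1.79 m².
T⁴ = P/(εσA) + T_w⁴ = 189/(0.88·5.67×10⁻⁸·1.790) + (288)⁴
    = 2.116×10⁹ + 6.880×10⁹ = 8.996×10⁹ K⁴.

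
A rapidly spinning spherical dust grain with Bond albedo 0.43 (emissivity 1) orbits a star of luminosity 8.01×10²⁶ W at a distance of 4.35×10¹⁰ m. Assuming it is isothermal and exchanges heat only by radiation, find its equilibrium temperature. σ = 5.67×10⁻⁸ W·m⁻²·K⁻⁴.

First find the stellar flux at distance d: S = L/(4πd²) = 8.01×10²⁶/(4π·(4.35×10¹⁰)²) = 33690 W/m².
For an isothermal sphere, absorbed (1−a)S·πr² = emitted σ·4πr²·T⁴, so T⁴ = (1−a)S/(4σ).
T⁴ = 0.570·33690/(4·5.67×10⁻⁸) = 8.466×10¹⁰ K⁴.

T ≈ 539 K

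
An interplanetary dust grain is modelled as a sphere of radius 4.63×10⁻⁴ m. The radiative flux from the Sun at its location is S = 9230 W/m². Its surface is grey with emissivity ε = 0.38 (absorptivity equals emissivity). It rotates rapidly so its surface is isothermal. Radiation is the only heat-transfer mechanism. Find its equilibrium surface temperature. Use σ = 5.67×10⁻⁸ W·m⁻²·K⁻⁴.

T ≈ 449 K

At equilibrium, absorbed power = emitted power.
Absorbing cross-section = πr² = 6.735×10⁻⁷ m²; emitting surface = 4πr² = 2.694×10⁻⁶ m² (ratio 4).
εS·A_cross = εσ·A_surf·T⁴  ⇒  T⁴ = S/(4σ)   (ε cancels).
T⁴ = 9230/(4·5.67×10⁻⁸) = 4.070×10¹⁰ K⁴.
T = (4.070×10¹⁰)^(1/4).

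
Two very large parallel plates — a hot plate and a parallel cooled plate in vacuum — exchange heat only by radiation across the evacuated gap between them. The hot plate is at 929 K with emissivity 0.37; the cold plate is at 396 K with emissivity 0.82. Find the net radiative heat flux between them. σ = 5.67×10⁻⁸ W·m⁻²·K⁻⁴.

For two infinite grey parallel plates, q = σ(T₁⁴ − T₂⁴)/(1/ε₁ + 1/ε₂ − 1).
T₁⁴ − T₂⁴ = 7.448×10¹¹ − 2.459×10¹⁰ = 7.202×10¹¹ K⁴.
1/ε₁ + 1/ε₂ − 1 = 2.703 + 1.220 − 1 = 2.922.
q = 5.67×10⁻⁸ × 7.202×10¹¹ / 2.922.

q ≈ 14000 W/m²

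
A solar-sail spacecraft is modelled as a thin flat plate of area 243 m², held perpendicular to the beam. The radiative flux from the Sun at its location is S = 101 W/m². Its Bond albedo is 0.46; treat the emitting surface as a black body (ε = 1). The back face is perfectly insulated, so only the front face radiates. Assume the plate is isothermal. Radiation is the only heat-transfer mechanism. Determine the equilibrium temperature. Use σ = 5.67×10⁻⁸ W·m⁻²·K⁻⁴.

At equilibrium, absorbed power = emitted power.
Absorbing cross-section = A = 243.0 m²; emitting surface = A = 243.0 m² (ratio 1).
(1−a)S·A_cross = εσ·A_surf·T⁴  ⇒  T⁴ = (1−a)S/(1σ).
T⁴ = 0.540·101/(1·5.67×10⁻⁸) = 9.619×10⁸ K⁴.
T = (9.619×10⁸)^(1/4).

T ≈ 176 K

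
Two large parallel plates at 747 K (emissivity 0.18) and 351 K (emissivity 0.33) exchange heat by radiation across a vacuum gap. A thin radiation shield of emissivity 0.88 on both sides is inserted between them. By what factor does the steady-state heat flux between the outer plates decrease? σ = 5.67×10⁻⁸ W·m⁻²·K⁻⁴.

Without shield: q₀ = σΔ(T⁴)/(1/ε₁+1/ε₂−1) with denominator 7.586.
With shield the two gaps are in series; the resistances add: (1/ε₁+1/ε_s−1)+(1/ε_s+1/ε₂−1) = 5.692+3.167 = 8.859.
Heat-flux ratio q₀/q = 8.859/7.586.

factor ≈ 1.17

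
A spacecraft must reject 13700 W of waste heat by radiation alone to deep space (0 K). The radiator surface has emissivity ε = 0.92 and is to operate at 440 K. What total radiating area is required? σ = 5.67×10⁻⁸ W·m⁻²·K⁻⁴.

P = εσA T⁴ ⇒ A = P/(εσT⁴).
T⁴ = 3.748×10¹⁰ K⁴.
A = 13700/(0.92 × 5.67×10⁻⁸ × 3.748×10¹⁰).

A ≈ 7.01 m²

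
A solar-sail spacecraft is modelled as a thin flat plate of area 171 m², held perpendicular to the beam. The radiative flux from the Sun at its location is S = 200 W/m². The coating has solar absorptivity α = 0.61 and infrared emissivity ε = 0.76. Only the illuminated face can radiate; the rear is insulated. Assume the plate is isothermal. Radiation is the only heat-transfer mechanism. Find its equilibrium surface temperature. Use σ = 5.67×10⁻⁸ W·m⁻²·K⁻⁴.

At equilibrium, absorbed power = emitted power.
Absorbing cross-section = A = 171.0 m²; emitting surface = A = 171.0 m² (ratio 1).
αS·A_cross = εσ·A_surf·T⁴  ⇒  T⁴ = αS/(ε·1σ).
T⁴ = 0.610·200/(0.76·1·5.67×10⁻⁸) = 2.831×10⁹ K⁴.
T = (2.831×10⁹)^(1/4).

T ≈ 231 K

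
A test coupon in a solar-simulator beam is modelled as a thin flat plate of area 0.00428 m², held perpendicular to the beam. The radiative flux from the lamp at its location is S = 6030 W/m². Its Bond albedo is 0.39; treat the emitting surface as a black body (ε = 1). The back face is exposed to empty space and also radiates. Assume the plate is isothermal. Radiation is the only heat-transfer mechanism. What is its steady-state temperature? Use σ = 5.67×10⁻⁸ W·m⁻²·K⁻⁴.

T ≈ 424 K

At equilibrium, absorbed power = emitted power.
Absorbing cross-section = A = 0.004280 m²; emitting surface = 2A = 0.008560 m² (ratio 2).
(1−a)S·A_cross = εσ·A_surf·T⁴  ⇒  T⁴ = (1−a)S/(2σ).
T⁴ = 0.610·6030/(2·5.67×10⁻⁸) = 3.244×10¹⁰ K⁴.
T = (3.244×10¹⁰)^(1/4).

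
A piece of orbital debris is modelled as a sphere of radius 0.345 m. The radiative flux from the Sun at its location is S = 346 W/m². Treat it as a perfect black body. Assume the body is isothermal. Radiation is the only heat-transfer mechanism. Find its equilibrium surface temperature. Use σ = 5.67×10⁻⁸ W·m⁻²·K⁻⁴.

At equilibrium, absorbed power = emitted power.
Absorbing cross-section = πr² = 0.3739 m²; emitting surface = 4πr² = 1.496 m² (ratio 4).
S·A_cross = εσ·A_surf·T⁴  ⇒  T⁴ = S/(4σ).
T⁴ = 1.00·346/(4·5.67×10⁻⁸) = 1.526×10⁹ K⁴.
T = (1.526×10⁹)^(1/4).

T ≈ 198 K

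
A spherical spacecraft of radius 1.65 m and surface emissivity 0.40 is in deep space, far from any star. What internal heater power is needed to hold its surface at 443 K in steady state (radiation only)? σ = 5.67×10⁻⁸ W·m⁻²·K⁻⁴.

P = εσ·4πr²·T⁴.
4πr² = 34.21 m²; T⁴ = 3.851×10¹⁰ K⁴.
P = 0.40·5.67×10⁻⁸·34.21·3.851×10¹⁰.

P ≈ 29900 W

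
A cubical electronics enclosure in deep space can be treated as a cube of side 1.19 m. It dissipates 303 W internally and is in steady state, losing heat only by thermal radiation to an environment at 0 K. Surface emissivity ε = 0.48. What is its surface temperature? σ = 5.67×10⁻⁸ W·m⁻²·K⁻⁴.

T ≈ 190 K

Steady state: internal power = radiated power, P = εσA T⁴.
Radiating area A = 6L² = 8.497 m².
T⁴ = P/(εσA) = 303/(0.48·5.67×10⁻⁸·8.497) = 1.310×10⁹ K⁴.
T = (1.310×10⁹)^(1/4).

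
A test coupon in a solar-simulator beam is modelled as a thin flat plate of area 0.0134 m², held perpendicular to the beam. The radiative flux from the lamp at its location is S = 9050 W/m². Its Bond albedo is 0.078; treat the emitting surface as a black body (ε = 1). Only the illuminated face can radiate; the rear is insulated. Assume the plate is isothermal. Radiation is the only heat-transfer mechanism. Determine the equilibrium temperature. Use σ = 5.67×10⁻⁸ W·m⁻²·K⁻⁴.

At equilibrium, absorbed power = emitted power.
Absorbing cross-section = A = 0.01340 m²; emitting surface = A = 0.01340 m² (ratio 1).
(1−a)S·A_cross = εσ·A_surf·T⁴  ⇒  T⁴ = (1−a)S/(1σ).
T⁴ = 0.922·9050/(1·5.67×10⁻⁸) = 1.472×10¹¹ K⁴.
T = (1.472×10¹¹)^(1/4).

T ≈ 619 K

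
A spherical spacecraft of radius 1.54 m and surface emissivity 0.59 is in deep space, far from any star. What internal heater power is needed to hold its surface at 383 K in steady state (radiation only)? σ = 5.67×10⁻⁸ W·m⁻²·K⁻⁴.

P = εσ·4πr²·T⁴.
4πr² = 29.80 m²; T⁴ = 2.152×10¹⁰ K⁴.
P = 0.59·5.67×10⁻⁸·29.80·2.152×10¹⁰.

P ≈ 21500 W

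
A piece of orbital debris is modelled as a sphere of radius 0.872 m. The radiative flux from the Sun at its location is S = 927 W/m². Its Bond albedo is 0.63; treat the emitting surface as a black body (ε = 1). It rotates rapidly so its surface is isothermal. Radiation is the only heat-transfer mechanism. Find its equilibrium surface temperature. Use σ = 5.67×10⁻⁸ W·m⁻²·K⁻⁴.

T ≈ 197 K

At equilibrium, absorbed power = emitted power.
Absorbing cross-section = πr² = 2.389 m²; emitting surface = 4πr² = 9.555 m² (ratio 4).
(1−a)S·A_cross = εσ·A_surf·T⁴  ⇒  T⁴ = (1−a)S/(4σ).
T⁴ = 0.370·927/(4·5.67×10⁻⁸) = 1.512×10⁹ K⁴.
T = (1.512×10⁹)^(1/4).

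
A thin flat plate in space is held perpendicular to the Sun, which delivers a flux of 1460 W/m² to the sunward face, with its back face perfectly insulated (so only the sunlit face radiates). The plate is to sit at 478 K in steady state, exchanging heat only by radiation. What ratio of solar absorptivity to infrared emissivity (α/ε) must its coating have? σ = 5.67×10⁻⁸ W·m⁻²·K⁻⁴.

α/ε ≈ 2.03

Balance: αS·A = εσ·1A·T⁴ ⇒ α/ε = σT⁴/S.
α/ε = 5.67×10⁻⁸·(478)⁴/1460 = 5.67×10⁻⁸·5.220×10¹⁰/1460.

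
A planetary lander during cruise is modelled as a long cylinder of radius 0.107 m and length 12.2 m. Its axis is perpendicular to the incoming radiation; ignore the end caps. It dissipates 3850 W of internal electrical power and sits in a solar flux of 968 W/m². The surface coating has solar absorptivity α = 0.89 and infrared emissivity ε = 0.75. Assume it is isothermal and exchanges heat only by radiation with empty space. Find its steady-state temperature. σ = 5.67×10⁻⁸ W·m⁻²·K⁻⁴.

At steady state, absorbed solar power + internal power = radiated power.
Absorbed: α·S·A_cross = 0.89·968·2.611 = 2249 W (cross-section 2rL).
Total input = 2249 + 3850 = 6099 W.
Radiated: εσ·A_surf·T⁴ with A_surf = 2πrL = 8.202 m².
T⁴ = 6099/(0.75·5.67×10⁻⁸·8.202) = 1.749×10¹⁰ K⁴.

T ≈ 364 K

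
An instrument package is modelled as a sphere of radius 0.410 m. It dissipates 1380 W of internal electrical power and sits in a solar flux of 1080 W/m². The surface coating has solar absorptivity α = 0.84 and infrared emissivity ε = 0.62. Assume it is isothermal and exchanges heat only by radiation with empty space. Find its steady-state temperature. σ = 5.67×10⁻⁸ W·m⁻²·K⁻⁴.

T ≈ 398 K

At steady state, absorbed solar power + internal power = radiated power.
Absorbed: α·S·A_cross = 0.84·1080·0.5281 = 479.1 W (cross-section πr²).
Total input = 479.1 + 1380 = 1859 W.
Radiated: εσ·A_surf·T⁴ with A_surf = 4πr² = 2.112 m².
T⁴ = 1859/(0.62·5.67×10⁻⁸·2.112) = 2.504×10¹⁰ K⁴.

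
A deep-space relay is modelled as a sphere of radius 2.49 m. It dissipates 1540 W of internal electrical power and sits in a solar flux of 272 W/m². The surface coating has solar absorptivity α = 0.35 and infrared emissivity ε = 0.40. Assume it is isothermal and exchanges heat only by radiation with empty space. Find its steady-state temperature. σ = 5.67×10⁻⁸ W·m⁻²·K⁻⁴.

At steady state, absorbed solar power + internal power = radiated power.
Absorbed: α·S·A_cross = 0.35·272·19.48 = 1854 W (cross-section πr²).
Total input = 1854 + 1540 = 3394 W.
Radiated: εσ·A_surf·T⁴ with A_surf = 4πr² = 77.91 m².
T⁴ = 3394/(0.40·5.67×10⁻⁸·77.91) = 1.921×10⁹ K⁴.

T ≈ 209 K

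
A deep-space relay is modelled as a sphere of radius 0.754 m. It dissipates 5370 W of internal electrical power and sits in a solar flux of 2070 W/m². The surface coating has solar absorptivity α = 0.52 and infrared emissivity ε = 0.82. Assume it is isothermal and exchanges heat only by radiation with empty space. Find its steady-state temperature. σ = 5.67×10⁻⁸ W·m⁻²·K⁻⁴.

T ≈ 385 K

At steady state, absorbed solar power + internal power = radiated power.
Absorbed: α·S·A_cross = 0.52·2070·1.786 = 1922 W (cross-section πr²).
Total input = 1922 + 5370 = 7292 W.
Radiated: εσ·A_surf·T⁴ with A_surf = 4πr² = 7.144 m².
T⁴ = 7292/(0.82·5.67×10⁻⁸·7.144) = 2.195×10¹⁰ K⁴.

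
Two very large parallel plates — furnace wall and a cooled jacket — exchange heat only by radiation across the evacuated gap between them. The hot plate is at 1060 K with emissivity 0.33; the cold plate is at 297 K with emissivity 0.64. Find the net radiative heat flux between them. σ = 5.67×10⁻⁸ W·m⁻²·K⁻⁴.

For two infinite grey parallel plates, q = σ(T₁⁴ − T₂⁴)/(1/ε₁ + 1/ε₂ − 1).
T₁⁴ − T₂⁴ = 1.262×10¹² − 7.781×10⁹ = 1.255×10¹² K⁴.
1/ε₁ + 1/ε₂ − 1 = 3.030 + 1.562 − 1 = 3.593.
q = 5.67×10⁻⁸ × 1.255×10¹² / 3.593.

q ≈ 19800 W/m²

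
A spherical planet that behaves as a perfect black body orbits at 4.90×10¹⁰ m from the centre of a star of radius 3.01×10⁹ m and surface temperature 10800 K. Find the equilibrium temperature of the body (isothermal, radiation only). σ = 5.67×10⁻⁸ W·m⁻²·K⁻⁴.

The star's surface emits σT_*⁴; at distance d the flux is S = σT_*⁴(R_*/d)².
S = 5.67×10⁻⁸·(10800)⁴·(3.01×10⁹/4.90×10¹⁰)² = 2.911×10⁶ W/m².
For an isothermal sphere T⁴ = (1−a)S/(4σ) = 1.283×10¹³ K⁴.

T ≈ 1890 K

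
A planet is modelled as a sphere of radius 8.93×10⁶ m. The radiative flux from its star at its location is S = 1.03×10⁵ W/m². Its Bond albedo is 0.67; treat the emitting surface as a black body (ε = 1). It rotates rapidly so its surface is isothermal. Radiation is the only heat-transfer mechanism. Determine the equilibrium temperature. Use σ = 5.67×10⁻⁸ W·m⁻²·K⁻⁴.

T ≈ 622 K

At equilibrium, absorbed power = emitted power.
Absorbing cross-section = πr² = 2.505×10¹⁴ m²; emitting surface = 4πr² = 1.002×10¹⁵ m² (ratio 4).
(1−a)S·A_cross = εσ·A_surf·T⁴  ⇒  T⁴ = (1−a)S/(4σ).
T⁴ = 0.330·1.03×10⁵/(4·5.67×10⁻⁸) = 1.499×10¹¹ K⁴.
T = (1.499×10¹¹)^(1/4).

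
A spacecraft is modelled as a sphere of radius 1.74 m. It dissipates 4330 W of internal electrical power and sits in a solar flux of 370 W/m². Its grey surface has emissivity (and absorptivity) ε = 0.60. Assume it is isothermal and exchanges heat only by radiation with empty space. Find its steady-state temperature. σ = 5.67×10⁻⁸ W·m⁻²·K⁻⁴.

T ≈ 266 K

At steady state, absorbed solar power + internal power = radiated power.
Absorbed: α·S·A_cross = 0.60·370·9.511 = 2112 W (cross-section πr²).
Total input = 2112 + 4330 = 6442 W.
Radiated: εσ·A_surf·T⁴ with A_surf = 4πr² = 38.05 m².
T⁴ = 6442/(0.60·5.67×10⁻⁸·38.05) = 4.977×10⁹ K⁴.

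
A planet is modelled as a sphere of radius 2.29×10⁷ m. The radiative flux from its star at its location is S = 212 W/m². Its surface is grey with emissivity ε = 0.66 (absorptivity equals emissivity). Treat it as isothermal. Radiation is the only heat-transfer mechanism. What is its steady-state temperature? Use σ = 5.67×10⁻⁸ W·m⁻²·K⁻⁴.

T ≈ 175 K

At equilibrium, absorbed power = emitted power.
Absorbing cross-section = πr² = 1.647×10¹⁵ m²; emitting surface = 4πr² = 6.590×10¹⁵ m² (ratio 4).
εS·A_cross = εσ·A_surf·T⁴  ⇒  T⁴ = S/(4σ)   (ε cancels).
T⁴ = 212/(4·5.67×10⁻⁸) = 9.347×10⁸ K⁴.
T = (9.347×10⁸)^(1/4).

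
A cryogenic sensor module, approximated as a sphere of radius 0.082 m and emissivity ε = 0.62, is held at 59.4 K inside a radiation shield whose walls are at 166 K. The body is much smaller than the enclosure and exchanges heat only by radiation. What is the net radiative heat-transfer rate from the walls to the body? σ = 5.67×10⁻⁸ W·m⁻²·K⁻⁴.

For a small grey body in a large enclosure: P_net = εσA(T_body⁴ − T_wall⁴).
A = 4πr² = 0.08450 m²; T_body⁴ − T_wall⁴ = 1.245×10⁷ − 7.593×10⁸ = -7.469×10⁸ K⁴.
|P_net| = 0.62·5.67×10⁻⁸·0.08450·7.469×10⁸.

P_net ≈ 2.22 W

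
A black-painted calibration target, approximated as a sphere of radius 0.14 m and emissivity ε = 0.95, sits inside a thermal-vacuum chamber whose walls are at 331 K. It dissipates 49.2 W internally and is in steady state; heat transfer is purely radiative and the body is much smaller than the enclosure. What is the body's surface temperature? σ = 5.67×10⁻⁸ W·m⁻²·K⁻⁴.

For a small grey body in a large enclosure, net radiated power = εσA(T⁴ − T_w⁴).
Steady state: P = εσA(T⁴ − T_w⁴) with A = 4πr² = 0.2463 m².
T⁴ = P/(εσA) + T_w⁴ = 49.2/(0.95·5.67×10⁻⁸·0.2463) + (331)⁴
    = 3.708×10⁹ + 1.200×10¹⁰ = 1.571×10¹⁰ K⁴.

T ≈ 354 K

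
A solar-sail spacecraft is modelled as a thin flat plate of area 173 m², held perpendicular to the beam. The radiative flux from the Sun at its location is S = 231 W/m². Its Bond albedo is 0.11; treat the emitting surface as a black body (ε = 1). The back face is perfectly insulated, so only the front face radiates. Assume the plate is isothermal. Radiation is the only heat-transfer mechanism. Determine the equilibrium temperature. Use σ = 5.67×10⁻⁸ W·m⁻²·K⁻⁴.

T ≈ 245 K

At equilibrium, absorbed power = emitted power.
Absorbing cross-section = A = 173.0 m²; emitting surface = A = 173.0 m² (ratio 1).
(1−a)S·A_cross = εσ·A_surf·T⁴  ⇒  T⁴ = (1−a)S/(1σ).
T⁴ = 0.890·231/(1·5.67×10⁻⁸) = 3.626×10⁹ K⁴.
T = (3.626×10⁹)^(1/4).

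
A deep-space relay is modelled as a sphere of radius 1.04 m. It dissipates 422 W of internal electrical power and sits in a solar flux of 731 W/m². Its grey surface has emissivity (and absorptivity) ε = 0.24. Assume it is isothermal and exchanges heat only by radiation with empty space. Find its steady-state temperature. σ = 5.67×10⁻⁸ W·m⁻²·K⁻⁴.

At steady state, absorbed solar power + internal power = radiated power.
Absorbed: α·S·A_cross = 0.24·731·3.398 = 596.1 W (cross-section πr²).
Total input = 596.1 + 422 = 1018 W.
Radiated: εσ·A_surf·T⁴ with A_surf = 4πr² = 13.59 m².
T⁴ = 1018/(0.24·5.67×10⁻⁸·13.59) = 5.505×10⁹ K⁴.

T ≈ 272 K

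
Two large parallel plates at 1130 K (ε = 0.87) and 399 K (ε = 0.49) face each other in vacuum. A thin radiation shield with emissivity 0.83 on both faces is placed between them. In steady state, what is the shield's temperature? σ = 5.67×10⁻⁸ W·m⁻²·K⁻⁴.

In steady state the net flux on the hot side equals that on the cold side.
σ(T₁⁴−T_s⁴)/D₁ = σ(T_s⁴−T₂⁴)/D₂, with D₁ = 1/ε₁+1/ε_s−1 = 1.354, D₂ = 1/ε_s+1/ε₂−1 = 2.246.
Solve for T_s⁴: T_s⁴ = (D₂·T₁⁴ + D₁·T₂⁴)/(D₁+D₂) = 1.027×10¹² K⁴.

T_s ≈ 1010 K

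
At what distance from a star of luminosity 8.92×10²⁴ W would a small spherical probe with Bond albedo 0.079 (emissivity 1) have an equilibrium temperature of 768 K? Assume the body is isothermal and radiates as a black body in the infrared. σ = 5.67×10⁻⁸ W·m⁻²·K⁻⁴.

For an isothermal black-emitting sphere, (1−a)S·πr² = σ·4πr²·T⁴ ⇒ S = 4σT⁴/(1−a).
S = 4·5.67×10⁻⁸·(768)⁴/0.921 = 85670 W/m².
Flux falls as S = L/(4πd²), so d = √(L/(4πS)) = √(8.92×10²⁴/(4π·85670)).

d ≈ 2.88×10⁹ m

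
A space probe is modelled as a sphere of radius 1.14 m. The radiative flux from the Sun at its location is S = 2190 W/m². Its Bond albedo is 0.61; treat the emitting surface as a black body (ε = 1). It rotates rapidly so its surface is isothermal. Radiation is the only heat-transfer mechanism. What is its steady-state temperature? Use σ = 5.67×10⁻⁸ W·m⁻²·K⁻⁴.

T ≈ 248 K

At equilibrium, absorbed power = emitted power.
Absorbing cross-section = πr² = 4.083 m²; emitting surface = 4πr² = 16.33 m² (ratio 4).
(1−a)S·A_cross = εσ·A_surf·T⁴  ⇒  T⁴ = (1−a)S/(4σ).
T⁴ = 0.390·2190/(4·5.67×10⁻⁸) = 3.766×10⁹ K⁴.
T = (3.766×10⁹)^(1/4).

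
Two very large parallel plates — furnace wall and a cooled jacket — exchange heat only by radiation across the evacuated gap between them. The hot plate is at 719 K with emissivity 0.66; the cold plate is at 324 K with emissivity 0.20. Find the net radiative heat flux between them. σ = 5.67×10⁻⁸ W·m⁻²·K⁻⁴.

For two infinite grey parallel plates, q = σ(T₁⁴ − T₂⁴)/(1/ε₁ + 1/ε₂ − 1).
T₁⁴ − T₂⁴ = 2.672×10¹¹ − 1.102×10¹⁰ = 2.562×10¹¹ K⁴.
1/ε₁ + 1/ε₂ − 1 = 1.515 + 5.000 − 1 = 5.515.
q = 5.67×10⁻⁸ × 2.562×10¹¹ / 5.515.

q ≈ 2630 W/m²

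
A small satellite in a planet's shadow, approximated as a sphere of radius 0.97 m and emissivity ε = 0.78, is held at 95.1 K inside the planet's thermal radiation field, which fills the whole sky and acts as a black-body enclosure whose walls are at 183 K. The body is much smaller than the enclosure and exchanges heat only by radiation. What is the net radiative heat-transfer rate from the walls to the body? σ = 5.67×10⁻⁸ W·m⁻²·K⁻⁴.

P_net ≈ 544 W

For a small grey body in a large enclosure: P_net = εσA(T_body⁴ − T_wall⁴).
A = 4πr² = 11.82 m²; T_body⁴ − T_wall⁴ = 8.179×10⁷ − 1.122×10⁹ = -1.040×10⁹ K⁴.
|P_net| = 0.78·5.67×10⁻⁸·11.82·1.040×10⁹.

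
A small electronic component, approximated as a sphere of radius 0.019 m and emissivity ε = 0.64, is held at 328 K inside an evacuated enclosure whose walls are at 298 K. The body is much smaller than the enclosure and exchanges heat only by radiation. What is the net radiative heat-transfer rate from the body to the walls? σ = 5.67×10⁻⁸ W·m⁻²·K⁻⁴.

For a small grey body in a large enclosure: P_net = εσA(T_body⁴ − T_wall⁴).
A = 4πr² = 0.004536 m²; T_body⁴ − T_wall⁴ = 1.157×10¹⁰ − 7.886×10⁹ = 3.688×10⁹ K⁴.
|P_net| = 0.64·5.67×10⁻⁸·0.004536·3.688×10⁹.

P_net ≈ 0.607 W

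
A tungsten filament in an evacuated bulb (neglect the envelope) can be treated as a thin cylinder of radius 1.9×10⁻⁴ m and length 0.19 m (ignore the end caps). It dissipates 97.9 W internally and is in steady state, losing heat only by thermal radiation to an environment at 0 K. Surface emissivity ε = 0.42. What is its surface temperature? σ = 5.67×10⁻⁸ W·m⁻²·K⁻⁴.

T ≈ 2060 K

Steady state: internal power = radiated power, P = εσA T⁴.
Radiating area A = 2πrL = 2.268×10⁻⁴ m².
T⁴ = P/(εσA) = 97.9/(0.42·5.67×10⁻⁸·2.268×10⁻⁴) = 1.812×10¹³ K⁴.
T = (1.812×10¹³)^(1/4).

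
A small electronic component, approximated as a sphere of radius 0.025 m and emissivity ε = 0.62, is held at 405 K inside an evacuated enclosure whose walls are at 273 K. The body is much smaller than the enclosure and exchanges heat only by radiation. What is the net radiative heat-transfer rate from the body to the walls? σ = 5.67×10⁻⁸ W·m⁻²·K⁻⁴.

P_net ≈ 5.89 W

For a small grey body in a large enclosure: P_net = εσA(T_body⁴ − T_wall⁴).
A = 4πr² = 0.007854 m²; T_body⁴ − T_wall⁴ = 2.690×10¹⁰ − 5.555×10⁹ = 2.135×10¹⁰ K⁴.
|P_net| = 0.62·5.67×10⁻⁸·0.007854·2.135×10¹⁰.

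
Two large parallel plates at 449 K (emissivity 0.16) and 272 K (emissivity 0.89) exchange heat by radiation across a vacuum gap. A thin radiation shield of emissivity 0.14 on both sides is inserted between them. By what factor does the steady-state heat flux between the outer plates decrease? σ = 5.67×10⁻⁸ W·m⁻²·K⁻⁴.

Without shield: q₀ = σΔ(T⁴)/(1/ε₁+1/ε₂−1) with denominator 6.374.
With shield the two gaps are in series; the resistances add: (1/ε₁+1/ε_s−1)+(1/ε_s+1/ε₂−1) = 12.39+7.266 = 19.66.
Heat-flux ratio q₀/q = 19.66/6.374.

factor ≈ 3.08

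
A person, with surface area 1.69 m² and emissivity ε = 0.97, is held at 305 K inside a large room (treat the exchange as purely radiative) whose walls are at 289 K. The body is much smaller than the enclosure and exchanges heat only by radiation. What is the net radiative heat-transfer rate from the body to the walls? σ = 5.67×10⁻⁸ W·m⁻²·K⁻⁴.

For a small grey body in a large enclosure: P_net = εσA(T_body⁴ − T_wall⁴).
A = 1.69 m²; T_body⁴ − T_wall⁴ = 8.654×10⁹ − 6.976×10⁹ = 1.678×10⁹ K⁴.
|P_net| = 0.97·5.67×10⁻⁸·1.690·1.678×10⁹.

P_net ≈ 156 W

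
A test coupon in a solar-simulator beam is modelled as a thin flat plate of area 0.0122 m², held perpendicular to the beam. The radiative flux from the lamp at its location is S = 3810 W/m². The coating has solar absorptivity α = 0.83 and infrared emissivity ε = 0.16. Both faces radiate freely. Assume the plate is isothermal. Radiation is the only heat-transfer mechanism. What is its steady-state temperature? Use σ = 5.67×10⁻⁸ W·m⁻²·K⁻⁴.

At equilibrium, absorbed power = emitted power.
Absorbing cross-section = A = 0.01220 m²; emitting surface = 2A = 0.02440 m² (ratio 2).
αS·A_cross = εσ·A_surf·T⁴  ⇒  T⁴ = αS/(ε·2σ).
T⁴ = 0.830·3810/(0.16·2·5.67×10⁻⁸) = 1.743×10¹¹ K⁴.
T = (1.743×10¹¹)^(1/4).

T ≈ 646 K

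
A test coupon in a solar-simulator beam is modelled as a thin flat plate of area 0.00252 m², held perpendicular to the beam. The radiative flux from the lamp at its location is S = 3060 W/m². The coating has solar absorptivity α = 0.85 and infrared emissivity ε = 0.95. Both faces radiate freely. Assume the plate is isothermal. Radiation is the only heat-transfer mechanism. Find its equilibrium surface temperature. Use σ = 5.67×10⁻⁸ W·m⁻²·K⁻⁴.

T ≈ 394 K

At equilibrium, absorbed power = emitted power.
Absorbing cross-section = A = 0.002520 m²; emitting surface = 2A = 0.005040 m² (ratio 2).
αS·A_cross = εσ·A_surf·T⁴  ⇒  T⁴ = αS/(ε·2σ).
T⁴ = 0.850·3060/(0.95·2·5.67×10⁻⁸) = 2.414×10¹⁰ K⁴.
T = (2.414×10¹⁰)^(1/4).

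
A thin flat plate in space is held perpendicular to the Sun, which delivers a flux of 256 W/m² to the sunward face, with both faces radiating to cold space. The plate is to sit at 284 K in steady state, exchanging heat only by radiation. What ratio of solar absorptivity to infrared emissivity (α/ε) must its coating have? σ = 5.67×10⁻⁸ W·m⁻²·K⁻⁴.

α/ε ≈ 2.88

Balance: αS·A = εσ·2A·T⁴ ⇒ α/ε = 2σT⁴/S.
α/ε = 2·5.67×10⁻⁸·(284)⁴/256 = 2·5.67×10⁻⁸·6.505×10⁹/256.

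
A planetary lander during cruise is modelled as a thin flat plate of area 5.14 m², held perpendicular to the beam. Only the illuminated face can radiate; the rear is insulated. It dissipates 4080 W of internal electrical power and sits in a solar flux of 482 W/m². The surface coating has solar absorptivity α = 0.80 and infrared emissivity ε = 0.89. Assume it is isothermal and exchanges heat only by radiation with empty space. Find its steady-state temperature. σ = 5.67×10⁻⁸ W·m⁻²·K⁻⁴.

At steady state, absorbed solar power + internal power = radiated power.
Absorbed: α·S·A_cross = 0.80·482·5.140 = 1982 W (cross-section A).
Total input = 1982 + 4080 = 6062 W.
Radiated: εσ·A_surf·T⁴ with A_surf = A = 5.140 m².
T⁴ = 6062/(0.89·5.67×10⁻⁸·5.140) = 2.337×10¹⁰ K⁴.

T ≈ 391 K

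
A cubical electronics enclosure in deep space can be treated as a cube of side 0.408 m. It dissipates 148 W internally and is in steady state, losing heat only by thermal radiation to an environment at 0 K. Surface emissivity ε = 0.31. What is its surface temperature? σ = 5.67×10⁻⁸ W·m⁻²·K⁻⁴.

Steady state: internal power = radiated power, P = εσA T⁴.
Radiating area A = 6L² = 0.9988 m².
T⁴ = P/(εσA) = 148/(0.31·5.67×10⁻⁸·0.9988) = 8.430×10⁹ K⁴.
T = (8.430×10⁹)^(1/4).

T ≈ 303 K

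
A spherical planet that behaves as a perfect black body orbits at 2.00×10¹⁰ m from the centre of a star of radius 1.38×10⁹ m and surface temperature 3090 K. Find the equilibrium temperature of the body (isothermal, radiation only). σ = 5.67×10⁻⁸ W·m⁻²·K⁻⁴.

The star's surface emits σT_*⁴; at distance d the flux is S = σT_*⁴(R_*/d)².
S = 5.67×10⁻⁸·(3090)⁴·(1.38×10⁹/2.00×10¹⁰)² = 24610 W/m².
For an isothermal sphere T⁴ = (1−a)S/(4σ) = 1.085×10¹¹ K⁴.

T ≈ 574 K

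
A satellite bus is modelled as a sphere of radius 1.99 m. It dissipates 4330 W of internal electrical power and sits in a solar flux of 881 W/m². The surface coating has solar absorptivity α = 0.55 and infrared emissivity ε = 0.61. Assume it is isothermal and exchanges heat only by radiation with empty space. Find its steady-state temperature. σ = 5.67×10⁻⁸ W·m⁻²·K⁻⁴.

T ≈ 279 K

At steady state, absorbed solar power + internal power = radiated power.
Absorbed: α·S·A_cross = 0.55·881·12.44 = 6028 W (cross-section πr²).
Total input = 6028 + 4330 = 10360 W.
Radiated: εσ·A_surf·T⁴ with A_surf = 4πr² = 49.76 m².
T⁴ = 10360/(0.61·5.67×10⁻⁸·49.76) = 6.018×10⁹ K⁴.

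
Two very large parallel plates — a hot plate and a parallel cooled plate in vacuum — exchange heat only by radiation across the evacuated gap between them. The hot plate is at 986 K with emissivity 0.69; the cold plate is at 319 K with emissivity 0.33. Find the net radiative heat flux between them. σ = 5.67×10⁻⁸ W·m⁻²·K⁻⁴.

q ≈ 15200 W/m²

For two infinite grey parallel plates, q = σ(T₁⁴ − T₂⁴)/(1/ε₁ + 1/ε₂ − 1).
T₁⁴ − T₂⁴ = 9.452×10¹¹ − 1.036×10¹⁰ = 9.348×10¹¹ K⁴.
1/ε₁ + 1/ε₂ − 1 = 1.449 + 3.030 − 1 = 3.480.
q = 5.67×10⁻⁸ × 9.348×10¹¹ / 3.480.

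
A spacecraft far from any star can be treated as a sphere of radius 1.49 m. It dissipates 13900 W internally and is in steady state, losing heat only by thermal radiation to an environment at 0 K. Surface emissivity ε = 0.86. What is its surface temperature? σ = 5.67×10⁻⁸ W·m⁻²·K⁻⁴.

Steady state: internal power = radiated power, P = εσA T⁴.
Radiating area A = 4πr² = 27.90 m².
T⁴ = P/(εσA) = 13900/(0.86·5.67×10⁻⁸·27.90) = 1.022×10¹⁰ K⁴.
T = (1.022×10¹⁰)^(1/4).

T ≈ 318 K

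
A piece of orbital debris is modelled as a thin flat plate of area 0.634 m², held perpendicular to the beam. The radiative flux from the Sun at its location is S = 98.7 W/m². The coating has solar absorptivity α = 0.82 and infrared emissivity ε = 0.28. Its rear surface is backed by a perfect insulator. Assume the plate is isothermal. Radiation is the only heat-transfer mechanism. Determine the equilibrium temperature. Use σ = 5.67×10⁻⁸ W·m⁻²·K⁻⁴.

T ≈ 267 K

At equilibrium, absorbed power = emitted power.
Absorbing cross-section = A = 0.6340 m²; emitting surface = A = 0.6340 m² (ratio 1).
αS·A_cross = εσ·A_surf·T⁴  ⇒  T⁴ = αS/(ε·1σ).
T⁴ = 0.820·98.7/(0.28·1·5.67×10⁻⁸) = 5.098×10⁹ K⁴.
T = (5.098×10⁹)^(1/4).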